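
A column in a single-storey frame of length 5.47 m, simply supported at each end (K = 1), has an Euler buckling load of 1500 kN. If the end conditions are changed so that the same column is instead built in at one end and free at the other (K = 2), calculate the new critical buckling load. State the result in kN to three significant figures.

P_cr ≈ 375 kN

P_cr ∝ 1/K², so P_cr,new = P_cr,old × (K_old/K_new)² = 1500 × (1/2)²
= 1500 × 0.2500 = 375 kN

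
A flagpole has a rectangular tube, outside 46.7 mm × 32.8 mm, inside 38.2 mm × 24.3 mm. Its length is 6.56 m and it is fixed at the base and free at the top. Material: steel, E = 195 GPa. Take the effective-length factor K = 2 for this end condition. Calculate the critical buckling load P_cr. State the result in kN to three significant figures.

P_cr ≈ 1.02 kN

Weak-axis I_min = (h_o·b_o³ − h_i·b_i³)/12 with b_o = 32.8, b_i = 24.30 mm (shorter outer/inner sides).
I_min = (46.7×32.8³ − 38.20×24.30³)/12 = 9.165×10^4 mm⁴
I = 9.165×10^4 mm⁴ = 9.165×10^-8 m⁴
Effective length L_e = K·L = 2 × 6.56 = 13.12 m
P_cr = π²EI / L_e² = π² × 195×10⁹ × 9.165×10^-8 / 13.12² = 1.025×10^3 N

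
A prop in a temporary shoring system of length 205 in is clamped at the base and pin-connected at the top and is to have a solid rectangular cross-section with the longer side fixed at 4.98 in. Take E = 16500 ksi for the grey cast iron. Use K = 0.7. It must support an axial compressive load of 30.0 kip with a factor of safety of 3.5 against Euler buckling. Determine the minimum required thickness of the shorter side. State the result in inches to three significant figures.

Required P_cr = n·P = 3.5 × 30.0 = 105.0 kip
L_e = K·L = 0.7 × 205 = 143.5 in
Required I = P_cr·L_e²/(π²E) = 1.050×10^5 × 143.5² / (π² × 1.65×10^7) = 13.28 in⁴
Rectangle, weak axis: I_min = h·b³/12 with h = 4.98 in fixed  ⇒  b = (12I/h)^(1/3) = 3.17 in

b ≈ 3.17 in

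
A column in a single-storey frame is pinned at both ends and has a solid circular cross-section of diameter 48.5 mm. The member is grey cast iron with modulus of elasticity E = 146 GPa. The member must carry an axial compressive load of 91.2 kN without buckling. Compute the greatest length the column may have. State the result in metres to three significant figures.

I = πd⁴/64 = π×48.5⁴/64 = 2.716×10^5 mm⁴
I = 2.716×10^-7 m⁴
At the buckling limit P_cr = P = 9.120×10^4 N
From P_cr = π²EI/(K·L)²:  L = (1/K)·√(π²EI/P_cr) = (1/1)·√(π²×1.46×10^11×2.716×10^-7/9.120×10^4)
L = 2.07 m

L_max ≈ 2.07 m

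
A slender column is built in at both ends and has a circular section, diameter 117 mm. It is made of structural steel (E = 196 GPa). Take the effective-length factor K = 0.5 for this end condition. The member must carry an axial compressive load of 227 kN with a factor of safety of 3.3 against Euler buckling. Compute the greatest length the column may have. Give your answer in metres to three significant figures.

L_max ≈ 9.75 m

I = πd⁴/64 = π×117⁴/64 = 9.198×10^6 mm⁴
I = 9.198×10^-6 m⁴
Required critical load P_cr = n·P = 3.3 × 227 = 749.1 kN = 7.491×10^5 N
From P_cr = π²EI/(K·L)²:  L = (1/K)·√(π²EI/P_cr) = (1/0.5)·√(π²×1.96×10^11×9.198×10^-6/7.491×10^5)
L = 9.75 m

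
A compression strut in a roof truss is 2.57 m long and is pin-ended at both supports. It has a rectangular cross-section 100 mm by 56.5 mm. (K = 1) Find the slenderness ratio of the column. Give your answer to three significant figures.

λ ≈ 158

For a rectangle r_min = b/√12 = 56.5/√12 = 16.31 mm
L_e = K·L = 1 × 2.57 m = 2.570 m = 2570.0 mm
λ = L_e / r_min = 2570.0 / 16.31 = 158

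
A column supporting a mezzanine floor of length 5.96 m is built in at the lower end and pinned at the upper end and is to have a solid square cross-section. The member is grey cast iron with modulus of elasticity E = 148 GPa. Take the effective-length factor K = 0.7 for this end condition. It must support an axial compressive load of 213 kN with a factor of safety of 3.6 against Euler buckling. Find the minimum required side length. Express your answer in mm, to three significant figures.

Required P_cr = n·P = 3.6 × 213 = 766.8 kN
L_e = K·L = 0.7 × 5.96 = 4.172 m
Required I = P_cr·L_e²/(π²E) = 7.668×10^5 × 4.172² / (π² × 1.48×10^11) = 9.137×10^-6 m⁴
I_req = 9.137×10^6 mm⁴
Solid square: I = a⁴/12  ⇒  a = (12I)^(1/4) = (12×9.137×10^6)^(1/4) = 102 mm

a ≈ 102 mm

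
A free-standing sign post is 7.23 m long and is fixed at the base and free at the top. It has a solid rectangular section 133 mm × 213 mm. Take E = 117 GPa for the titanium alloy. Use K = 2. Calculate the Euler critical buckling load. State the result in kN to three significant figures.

P_cr ≈ 231 kN

Buckling occurs about the weak axis: I_min = h·b³/12 with b = 133 mm (the shorter side).
I_min = 213×133³/12 = 4.176×10^7 mm⁴
I = 4.176×10^7 mm⁴ = 4.176×10^-5 m⁴
Effective length L_e = K·L = 2 × 7.23 = 14.46 m
P_cr = π²EI / L_e² = π² × 117×10⁹ × 4.176×10^-5 / 14.46² = 2.306×10^5 N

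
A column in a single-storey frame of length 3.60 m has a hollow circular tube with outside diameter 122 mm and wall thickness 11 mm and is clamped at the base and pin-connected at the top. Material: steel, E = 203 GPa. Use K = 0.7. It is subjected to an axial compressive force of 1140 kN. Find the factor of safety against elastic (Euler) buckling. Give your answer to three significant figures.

n ≈ 1.65

Inner diameter d_i = 122 − 2×11 = 100.0 mm
I = π(d_o⁴ − d_i⁴)/64 = π(122⁴ − 100.0⁴)/64 = 5.966×10^6 mm⁴
I = 5.966×10^6 mm⁴ = 5.966×10^-6 m⁴
Effective length L_e = K·L = 0.7 × 3.60 = 2.520 m
P_cr = π²EI / L_e² = π² × 203×10⁹ × 5.966×10^-6 / 2.520² = 1.882×10^6 N
Factor of safety n = P_cr / P = 1882.2 / 1140 = 1.65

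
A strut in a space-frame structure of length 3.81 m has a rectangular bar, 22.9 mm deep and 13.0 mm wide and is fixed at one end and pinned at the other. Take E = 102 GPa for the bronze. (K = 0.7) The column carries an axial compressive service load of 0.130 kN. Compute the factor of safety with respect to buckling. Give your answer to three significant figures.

n ≈ 4.56

Buckling occurs about the weak axis: I_min = h·b³/12 with b = 13.0 mm (the shorter side).
I_min = 22.9×13.0³/12 = 4.193×10^3 mm⁴
I = 4.193×10^3 mm⁴ = 4.193×10^-9 m⁴
Effective length L_e = K·L = 0.7 × 3.81 = 2.667 m
P_cr = π²EI / L_e² = π² × 102×10⁹ × 4.193×10^-9 / 2.667² = 593.4 N
Factor of safety n = P_cr / P = 0.59339 / 0.130 = 4.56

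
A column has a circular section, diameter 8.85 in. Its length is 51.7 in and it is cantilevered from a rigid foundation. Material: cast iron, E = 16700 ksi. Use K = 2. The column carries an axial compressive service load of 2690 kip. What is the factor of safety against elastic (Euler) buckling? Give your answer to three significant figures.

n ≈ 1.73

I = πd⁴/64 = π×8.85⁴/64 = 301.1 in⁴
Effective length L_e = K·L = 2 × 51.7 = 103.4 in
P_cr = π²EI / L_e² = π² × 16700×10³ × 301.1 / 103.4² = 4.642×10^6 lb
Factor of safety n = P_cr / P = 4642.1 / 2690 = 1.73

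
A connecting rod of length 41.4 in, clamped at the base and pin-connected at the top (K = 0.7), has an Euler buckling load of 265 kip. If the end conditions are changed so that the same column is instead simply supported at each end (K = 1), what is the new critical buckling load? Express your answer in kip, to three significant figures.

P_cr ∝ 1/K², so P_cr,new = P_cr,old × (K_old/K_new)² = 265 × (0.7/1)²
= 265 × 0.4900 = 130 kip

P_cr ≈ 130 kip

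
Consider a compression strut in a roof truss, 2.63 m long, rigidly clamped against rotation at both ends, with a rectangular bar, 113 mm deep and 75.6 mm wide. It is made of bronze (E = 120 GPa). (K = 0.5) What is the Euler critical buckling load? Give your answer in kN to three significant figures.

Buckling occurs about the weak axis: I_min = h·b³/12 with b = 75.6 mm (the shorter side).
I_min = 113×75.6³/12 = 4.069×10^6 mm⁴
I = 4.069×10^6 mm⁴ = 4.069×10^-6 m⁴
Effective length L_e = K·L = 0.5 × 2.63 = 1.315 m
P_cr = π²EI / L_e² = π² × 120×10⁹ × 4.069×10^-6 / 1.315² = 2.787×10^6 N

P_cr ≈ 2790 kN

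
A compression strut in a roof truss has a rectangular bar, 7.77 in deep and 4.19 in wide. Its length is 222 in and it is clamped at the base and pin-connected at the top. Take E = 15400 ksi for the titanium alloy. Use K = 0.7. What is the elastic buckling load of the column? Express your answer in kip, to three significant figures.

Buckling occurs about the weak axis: I_min = h·b³/12 with b = 4.19 in (the shorter side).
I_min = 7.77×4.19³/12 = 47.63 in⁴
Effective length L_e = K·L = 0.7 × 222 = 155.4 in
P_cr = π²EI / L_e² = π² × 15400×10³ × 47.63 / 155.4² = 2.998×10^5 lb

P_cr ≈ 300 kip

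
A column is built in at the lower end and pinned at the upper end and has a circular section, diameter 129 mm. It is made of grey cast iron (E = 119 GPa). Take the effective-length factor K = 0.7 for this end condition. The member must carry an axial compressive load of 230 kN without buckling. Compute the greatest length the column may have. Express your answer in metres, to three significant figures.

I = πd⁴/64 = π×129⁴/64 = 1.359×10^7 mm⁴
I = 1.359×10^-5 m⁴
At the buckling limit P_cr = P = 2.300×10^5 N
From P_cr = π²EI/(K·L)²:  L = (1/K)·√(π²EI/P_cr) = (1/0.7)·√(π²×1.19×10^11×1.359×10^-5/2.300×10^5)
L = 11.9 m

L_max ≈ 11.9 m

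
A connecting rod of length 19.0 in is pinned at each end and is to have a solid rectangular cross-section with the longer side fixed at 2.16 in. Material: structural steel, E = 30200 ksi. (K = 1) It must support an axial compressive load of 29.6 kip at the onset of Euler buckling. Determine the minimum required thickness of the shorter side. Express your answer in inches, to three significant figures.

b ≈ 0.584 in

L_e = K·L = 1 × 19.0 = 19.00 in
Required I = P_cr·L_e²/(π²E) = 2.960×10^4 × 19.00² / (π² × 3.02×10^7) = 3.585×10^-2 in⁴
Rectangle, weak axis: I_min = h·b³/12 with h = 2.16 in fixed  ⇒  b = (12I/h)^(1/3) = 0.584 in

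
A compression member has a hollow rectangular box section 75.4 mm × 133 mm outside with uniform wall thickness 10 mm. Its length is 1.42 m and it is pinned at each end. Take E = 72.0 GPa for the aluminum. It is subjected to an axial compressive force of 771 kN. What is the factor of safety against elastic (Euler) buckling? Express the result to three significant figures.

n ≈ 1.44

Inner dimensions: h_i = 133 − 2×10 = 113.0 mm, b_i = 75.4 − 2×10 = 55.40 mm
Weak-axis I_min = (h_o·b_o³ − h_i·b_i³)/12 with b_o = 75.4, b_i = 55.40 mm (shorter outer/inner sides).
I_min = (133×75.4³ − 113.0×55.40³)/12 = 3.150×10^6 mm⁴
I = 3.150×10^6 mm⁴ = 3.150×10^-6 m⁴
Effective length L_e = K·L = 1 × 1.42 = 1.420 m
P_cr = π²EI / L_e² = π² × 72.0×10⁹ × 3.150×10^-6 / 1.420² = 1.110×10^6 N
Factor of safety n = P_cr / P = 1110.1 / 771 = 1.44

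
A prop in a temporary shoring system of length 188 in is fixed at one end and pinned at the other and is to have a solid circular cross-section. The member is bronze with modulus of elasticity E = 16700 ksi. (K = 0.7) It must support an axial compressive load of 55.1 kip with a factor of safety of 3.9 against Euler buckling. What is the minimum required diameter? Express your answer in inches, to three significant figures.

d ≈ 4.63 in

Required P_cr = n·P = 3.9 × 55.1 = 214.9 kip
L_e = K·L = 0.7 × 188 = 131.6 in
Required I = P_cr·L_e²/(π²E) = 2.149×10^5 × 131.6² / (π² × 1.67×10^7) = 22.58 in⁴
Solid circle: I = πd⁴/64  ⇒  d = (64I/π)^(1/4) = (64×22.58/π)^(1/4) = 4.63 in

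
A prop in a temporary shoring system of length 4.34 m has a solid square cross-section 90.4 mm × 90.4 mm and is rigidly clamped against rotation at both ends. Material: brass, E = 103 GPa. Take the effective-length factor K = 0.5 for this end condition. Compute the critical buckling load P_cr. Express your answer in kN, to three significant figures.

P_cr ≈ 1200 kN

I = a⁴/12 = 90.4⁴/12 = 5.565×10^6 mm⁴
I = 5.565×10^6 mm⁴ = 5.565×10^-6 m⁴
Effective length L_e = K·L = 0.5 × 4.34 = 2.170 m
P_cr = π²EI / L_e² = π² × 103×10⁹ × 5.565×10^-6 / 2.170² = 1.201×10^6 N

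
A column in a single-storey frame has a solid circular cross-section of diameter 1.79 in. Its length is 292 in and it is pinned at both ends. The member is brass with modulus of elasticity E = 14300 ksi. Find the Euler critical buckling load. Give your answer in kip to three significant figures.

I = πd⁴/64 = π×1.79⁴/64 = 0.5039 in⁴
Effective length L_e = K·L = 1 × 292 = 292.0 in
P_cr = π²EI / L_e² = π² × 14300×10³ × 0.5039 / 292.0² = 834.2 lb

P_cr ≈ 0.834 kip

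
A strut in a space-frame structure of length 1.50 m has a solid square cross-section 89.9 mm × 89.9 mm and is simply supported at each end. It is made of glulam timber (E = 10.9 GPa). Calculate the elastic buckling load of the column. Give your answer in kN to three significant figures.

I = a⁴/12 = 89.9⁴/12 = 5.443×10^6 mm⁴
I = 5.443×10^6 mm⁴ = 5.443×10^-6 m⁴
Effective length L_e = K·L = 1 × 1.50 = 1.500 m
P_cr = π²EI / L_e² = π² × 10.9×10⁹ × 5.443×10^-6 / 1.500² = 2.603×10^5 N

P_cr ≈ 260 kN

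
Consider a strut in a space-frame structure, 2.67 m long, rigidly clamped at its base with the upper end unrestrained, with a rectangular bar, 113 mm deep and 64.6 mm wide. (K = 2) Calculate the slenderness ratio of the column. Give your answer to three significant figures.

λ ≈ 286

For a rectangle r_min = b/√12 = 64.6/√12 = 18.65 mm
L_e = K·L = 2 × 2.67 m = 5.340 m = 5340.0 mm
λ = L_e / r_min = 5340.0 / 18.65 = 286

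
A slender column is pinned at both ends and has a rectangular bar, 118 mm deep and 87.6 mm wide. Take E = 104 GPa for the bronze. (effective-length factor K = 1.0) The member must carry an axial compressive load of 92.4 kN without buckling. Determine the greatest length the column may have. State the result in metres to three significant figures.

L_max ≈ 8.57 m

Buckling occurs about the weak axis: I_min = h·b³/12 with b = 87.6 mm (the shorter side).
I_min = 118×87.6³/12 = 6.610×10^6 mm⁴
I = 6.610×10^-6 m⁴
At the buckling limit P_cr = P = 9.240×10^4 N
From P_cr = π²EI/(K·L)²:  L = (1/K)·√(π²EI/P_cr) = (1/1)·√(π²×1.04×10^11×6.610×10^-6/9.240×10^4)
L = 8.57 m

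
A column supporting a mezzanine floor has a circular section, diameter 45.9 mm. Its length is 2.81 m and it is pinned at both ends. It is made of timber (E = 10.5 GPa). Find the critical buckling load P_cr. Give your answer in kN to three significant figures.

P_cr ≈ 2.86 kN

I = πd⁴/64 = π×45.9⁴/64 = 2.179×10^5 mm⁴
I = 2.179×10^5 mm⁴ = 2.179×10^-7 m⁴
Effective length L_e = K·L = 1 × 2.81 = 2.810 m
P_cr = π²EI / L_e² = π² × 10.5×10⁹ × 2.179×10^-7 / 2.810² = 2.860×10^3 N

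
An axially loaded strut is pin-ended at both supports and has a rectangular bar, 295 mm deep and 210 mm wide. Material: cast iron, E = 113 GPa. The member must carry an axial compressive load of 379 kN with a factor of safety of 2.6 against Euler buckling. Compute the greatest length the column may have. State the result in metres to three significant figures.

L_max ≈ 16.1 m

Buckling occurs about the weak axis: I_min = h·b³/12 with b = 210 mm (the shorter side).
I_min = 295×210³/12 = 2.277×10^8 mm⁴
I = 2.277×10^-4 m⁴
Required critical load P_cr = n·P = 2.6 × 379 = 985.4 kN = 9.854×10^5 N
From P_cr = π²EI/(K·L)²:  L = (1/K)·√(π²EI/P_cr) = (1/1)·√(π²×1.13×10^11×2.277×10^-4/9.854×10^5)
L = 16.1 m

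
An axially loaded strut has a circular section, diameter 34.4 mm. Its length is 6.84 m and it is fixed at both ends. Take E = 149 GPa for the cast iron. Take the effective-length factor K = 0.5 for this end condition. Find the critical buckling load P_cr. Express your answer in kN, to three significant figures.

I = πd⁴/64 = π×34.4⁴/64 = 6.874×10^4 mm⁴
I = 6.874×10^4 mm⁴ = 6.874×10^-8 m⁴
Effective length L_e = K·L = 0.5 × 6.84 = 3.420 m
P_cr = π²EI / L_e² = π² × 149×10⁹ × 6.874×10^-8 / 3.420² = 8.642×10^3 N

P_cr ≈ 8.64 kN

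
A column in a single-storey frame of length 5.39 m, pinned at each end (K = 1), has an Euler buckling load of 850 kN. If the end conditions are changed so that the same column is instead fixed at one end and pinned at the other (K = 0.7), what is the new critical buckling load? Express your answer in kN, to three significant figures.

P_cr ∝ 1/K², so P_cr,new = P_cr,old × (K_old/K_new)² = 850 × (1/0.7)²
= 850 × 2.041 = 1730 kN

P_cr ≈ 1730 kN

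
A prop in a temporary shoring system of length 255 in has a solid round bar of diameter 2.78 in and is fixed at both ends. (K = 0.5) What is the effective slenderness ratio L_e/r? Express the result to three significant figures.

I = πd⁴/64 = π×2.78⁴/64 = 2.932 in⁴
A = 6.070 in²;  r_min = √(I/A) = √(2.932/6.070) = 0.6950 in
L_e = K·L = 0.5 × 255 = 127.5 in
λ = L_e / r_min = 127.50 / 0.6950 = 183

λ ≈ 183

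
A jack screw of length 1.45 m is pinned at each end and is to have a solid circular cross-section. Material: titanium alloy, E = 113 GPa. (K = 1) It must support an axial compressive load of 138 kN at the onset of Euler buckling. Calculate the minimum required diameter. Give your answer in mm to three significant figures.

L_e = K·L = 1 × 1.45 = 1.450 m
Required I = P_cr·L_e²/(π²E) = 1.380×10^5 × 1.450² / (π² × 1.13×10^11) = 2.602×10^-7 m⁴
I_req = 2.602×10^5 mm⁴
Solid circle: I = πd⁴/64  ⇒  d = (64I/π)^(1/4) = (64×2.602×10^5/π)^(1/4) = 48.0 mm

d ≈ 48.0 mm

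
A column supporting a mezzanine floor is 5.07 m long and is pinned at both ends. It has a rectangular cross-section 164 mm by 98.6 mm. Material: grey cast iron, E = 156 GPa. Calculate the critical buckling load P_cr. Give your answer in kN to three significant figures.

P_cr ≈ 785 kN

Buckling occurs about the weak axis: I_min = h·b³/12 with b = 98.6 mm (the shorter side).
I_min = 164×98.6³/12 = 1.310×10^7 mm⁴
I = 1.310×10^7 mm⁴ = 1.310×10^-5 m⁴
Effective length L_e = K·L = 1 × 5.07 = 5.070 m
P_cr = π²EI / L_e² = π² × 156×10⁹ × 1.310×10^-5 / 5.070² = 7.847×10^5 N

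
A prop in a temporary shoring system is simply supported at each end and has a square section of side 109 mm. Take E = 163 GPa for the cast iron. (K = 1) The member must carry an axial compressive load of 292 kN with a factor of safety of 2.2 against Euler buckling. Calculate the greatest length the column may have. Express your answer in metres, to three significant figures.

L_max ≈ 5.43 m

I = a⁴/12 = 109⁴/12 = 1.176×10^7 mm⁴
I = 1.176×10^-5 m⁴
Required critical load P_cr = n·P = 2.2 × 292 = 642.4 kN = 6.424×10^5 N
From P_cr = π²EI/(K·L)²:  L = (1/K)·√(π²EI/P_cr) = (1/1)·√(π²×1.63×10^11×1.176×10^-5/6.424×10^5)
L = 5.43 m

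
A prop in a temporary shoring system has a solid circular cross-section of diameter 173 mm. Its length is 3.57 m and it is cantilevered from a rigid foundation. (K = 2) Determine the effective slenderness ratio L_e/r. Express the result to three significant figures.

λ ≈ 165

For a solid circle r = d/4 = 173/4 = 43.25 mm
L_e = K·L = 2 × 3.57 m = 7.140 m = 7140.0 mm
λ = L_e / r_min = 7140.0 / 43.25 = 165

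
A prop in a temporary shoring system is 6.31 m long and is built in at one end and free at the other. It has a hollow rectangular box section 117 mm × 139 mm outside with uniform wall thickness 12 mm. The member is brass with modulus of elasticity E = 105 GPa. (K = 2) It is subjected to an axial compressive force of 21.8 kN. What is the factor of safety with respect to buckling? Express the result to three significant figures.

n ≈ 3.24

Inner dimensions: h_i = 139 − 2×12 = 115.0 mm, b_i = 117 − 2×12 = 93.00 mm
Weak-axis I_min = (h_o·b_o³ − h_i·b_i³)/12 with b_o = 117, b_i = 93.00 mm (shorter outer/inner sides).
I_min = (139×117³ − 115.0×93.00³)/12 = 1.084×10^7 mm⁴
I = 1.084×10^7 mm⁴ = 1.084×10^-5 m⁴
Effective length L_e = K·L = 2 × 6.31 = 12.62 m
P_cr = π²EI / L_e² = π² × 105×10⁹ × 1.084×10^-5 / 12.62² = 7.056×10^4 N
Factor of safety n = P_cr / P = 70.558 / 21.8 = 3.24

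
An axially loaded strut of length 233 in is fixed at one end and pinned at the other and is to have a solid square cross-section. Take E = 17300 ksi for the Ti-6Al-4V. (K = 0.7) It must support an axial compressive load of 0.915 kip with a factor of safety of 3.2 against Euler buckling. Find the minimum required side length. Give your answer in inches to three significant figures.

Required P_cr = n·P = 3.2 × 0.915 = 2.928 kip
L_e = K·L = 0.7 × 233 = 163.1 in
Required I = P_cr·L_e²/(π²E) = 2.928×10^3 × 163.1² / (π² × 1.73×10^7) = 0.4562 in⁴
Solid square: I = a⁴/12  ⇒  a = (12I)^(1/4) = (12×0.4562)^(1/4) = 1.53 in

a ≈ 1.53 in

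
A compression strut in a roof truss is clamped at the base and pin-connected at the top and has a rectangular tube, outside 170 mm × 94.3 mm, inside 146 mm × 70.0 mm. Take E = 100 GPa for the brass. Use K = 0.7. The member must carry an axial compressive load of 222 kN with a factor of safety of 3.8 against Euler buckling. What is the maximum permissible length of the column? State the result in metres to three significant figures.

Weak-axis I_min = (h_o·b_o³ − h_i·b_i³)/12 with b_o = 94.3, b_i = 70.00 mm (shorter outer/inner sides).
I_min = (170×94.3³ − 146.0×70.00³)/12 = 7.706×10^6 mm⁴
I = 7.706×10^-6 m⁴
Required critical load P_cr = n·P = 3.8 × 222 = 843.6 kN = 8.436×10^5 N
From P_cr = π²EI/(K·L)²:  L = (1/K)·√(π²EI/P_cr) = (1/0.7)·√(π²×1.00×10^11×7.706×10^-6/8.436×10^5)
L = 4.29 m

L_max ≈ 4.29 m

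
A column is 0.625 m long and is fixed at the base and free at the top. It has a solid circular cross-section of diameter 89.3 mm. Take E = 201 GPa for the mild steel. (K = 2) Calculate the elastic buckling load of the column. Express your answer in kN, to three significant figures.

I = πd⁴/64 = π×89.3⁴/64 = 3.122×10^6 mm⁴
I = 3.122×10^6 mm⁴ = 3.122×10^-6 m⁴
Effective length L_e = K·L = 2 × 0.625 = 1.250 m
P_cr = π²EI / L_e² = π² × 201×10⁹ × 3.122×10^-6 / 1.250² = 3.963×10^6 N

P_cr ≈ 3960 kN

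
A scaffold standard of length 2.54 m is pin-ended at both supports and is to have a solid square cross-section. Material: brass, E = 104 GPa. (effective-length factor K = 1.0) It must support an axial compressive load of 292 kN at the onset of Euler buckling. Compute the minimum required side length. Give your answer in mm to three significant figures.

L_e = K·L = 1 × 2.54 = 2.540 m
Required I = P_cr·L_e²/(π²E) = 2.920×10^5 × 2.540² / (π² × 1.04×10^11) = 1.835×10^-6 m⁴
I_req = 1.835×10^6 mm⁴
Solid square: I = a⁴/12  ⇒  a = (12I)^(1/4) = (12×1.835×10^6)^(1/4) = 68.5 mm

a ≈ 68.5 mm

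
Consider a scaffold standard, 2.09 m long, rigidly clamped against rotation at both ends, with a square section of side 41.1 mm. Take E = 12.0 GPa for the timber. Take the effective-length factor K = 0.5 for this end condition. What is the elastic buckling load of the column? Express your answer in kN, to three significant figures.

I = a⁴/12 = 41.1⁴/12 = 2.378×10^5 mm⁴
I = 2.378×10^5 mm⁴ = 2.378×10^-7 m⁴
Effective length L_e = K·L = 0.5 × 2.09 = 1.045 m
P_cr = π²EI / L_e² = π² × 12.0×10⁹ × 2.378×10^-7 / 1.045² = 2.579×10^4 N

P_cr ≈ 25.8 kN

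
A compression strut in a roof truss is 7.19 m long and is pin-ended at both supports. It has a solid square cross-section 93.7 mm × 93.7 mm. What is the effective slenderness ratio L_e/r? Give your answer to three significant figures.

For a square r = a/√12 = 93.7/√12 = 27.05 mm
L_e = K·L = 1 × 7.19 m = 7.190 m = 7190.0 mm
λ = L_e / r_min = 7190.0 / 27.05 = 266

λ ≈ 266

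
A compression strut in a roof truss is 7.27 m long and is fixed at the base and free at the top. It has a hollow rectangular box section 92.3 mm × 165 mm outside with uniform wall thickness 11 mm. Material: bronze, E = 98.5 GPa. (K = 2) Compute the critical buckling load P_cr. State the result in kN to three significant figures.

P_cr ≈ 30.7 kN

Inner dimensions: h_i = 165 − 2×11 = 143.0 mm, b_i = 92.3 − 2×11 = 70.30 mm
Weak-axis I_min = (h_o·b_o³ − h_i·b_i³)/12 with b_o = 92.3, b_i = 70.30 mm (shorter outer/inner sides).
I_min = (165×92.3³ − 143.0×70.30³)/12 = 6.672×10^6 mm⁴
I = 6.672×10^6 mm⁴ = 6.672×10^-6 m⁴
Effective length L_e = K·L = 2 × 7.27 = 14.54 m
P_cr = π²EI / L_e² = π² × 98.5×10⁹ × 6.672×10^-6 / 14.54² = 3.068×10^4 N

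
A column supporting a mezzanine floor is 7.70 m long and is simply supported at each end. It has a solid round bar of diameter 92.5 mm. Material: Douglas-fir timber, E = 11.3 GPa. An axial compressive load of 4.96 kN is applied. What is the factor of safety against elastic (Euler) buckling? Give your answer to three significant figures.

I = πd⁴/64 = π×92.5⁴/64 = 3.594×10^6 mm⁴
I = 3.594×10^6 mm⁴ = 3.594×10^-6 m⁴
Effective length L_e = K·L = 1 × 7.70 = 7.700 m
P_cr = π²EI / L_e² = π² × 11.3×10⁹ × 3.594×10^-6 / 7.700² = 6.760×10^3 N
Factor of safety n = P_cr / P = 6.7598 / 4.96 = 1.36

n ≈ 1.36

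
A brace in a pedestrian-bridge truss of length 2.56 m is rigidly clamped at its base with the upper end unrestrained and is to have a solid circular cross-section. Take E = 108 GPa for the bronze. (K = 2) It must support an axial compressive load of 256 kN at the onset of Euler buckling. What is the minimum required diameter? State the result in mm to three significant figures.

d ≈ 106 mm

L_e = K·L = 2 × 2.56 = 5.120 m
Required I = P_cr·L_e²/(π²E) = 2.560×10^5 × 5.120² / (π² × 1.08×10^11) = 6.296×10^-6 m⁴
I_req = 6.296×10^6 mm⁴
Solid circle: I = πd⁴/64  ⇒  d = (64I/π)^(1/4) = (64×6.296×10^6/π)^(1/4) = 106 mm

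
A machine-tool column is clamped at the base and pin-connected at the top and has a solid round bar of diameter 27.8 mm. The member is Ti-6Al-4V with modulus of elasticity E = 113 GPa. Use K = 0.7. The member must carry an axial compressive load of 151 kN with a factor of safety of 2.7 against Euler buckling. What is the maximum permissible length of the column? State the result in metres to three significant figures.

L_max ≈ 0.405 m

I = πd⁴/64 = π×27.8⁴/64 = 2.932×10^4 mm⁴
I = 2.932×10^-8 m⁴
Required critical load P_cr = n·P = 2.7 × 151 = 407.7 kN = 4.077×10^5 N
From P_cr = π²EI/(K·L)²:  L = (1/K)·√(π²EI/P_cr) = (1/0.7)·√(π²×1.13×10^11×2.932×10^-8/4.077×10^5)
L = 0.405 m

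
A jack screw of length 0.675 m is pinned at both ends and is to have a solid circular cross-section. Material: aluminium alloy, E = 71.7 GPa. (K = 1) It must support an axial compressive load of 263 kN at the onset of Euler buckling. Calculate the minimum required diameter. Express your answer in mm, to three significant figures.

d ≈ 43.1 mm

L_e = K·L = 1 × 0.675 = 0.6750 m
Required I = P_cr·L_e²/(π²E) = 2.630×10^5 × 0.6750² / (π² × 7.17×10^10) = 1.693×10^-7 m⁴
I_req = 1.693×10^5 mm⁴
Solid circle: I = πd⁴/64  ⇒  d = (64I/π)^(1/4) = (64×1.693×10^5/π)^(1/4) = 43.1 mm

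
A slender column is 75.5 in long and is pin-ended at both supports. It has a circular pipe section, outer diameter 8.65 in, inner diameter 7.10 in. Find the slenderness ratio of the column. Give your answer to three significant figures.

d_o = 8.65 in, d_i = 7.10 in
I = π(d_o⁴ − d_i⁴)/64 = π(8.65⁴ − 7.100⁴)/64 = 150.1 in⁴
A = 19.17 in²;  r_min = √(I/A) = √(150.1/19.17) = 2.798 in
L_e = K·L = 1 × 75.5 = 75.50 in
λ = L_e / r_min = 75.500 / 2.798 = 27.0

λ ≈ 27.0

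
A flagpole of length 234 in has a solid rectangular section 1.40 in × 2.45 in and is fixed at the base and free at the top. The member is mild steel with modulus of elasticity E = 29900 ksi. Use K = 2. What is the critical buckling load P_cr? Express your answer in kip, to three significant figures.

Buckling occurs about the weak axis: I_min = h·b³/12 with b = 1.40 in (the shorter side).
I_min = 2.45×1.40³/12 = 0.5602 in⁴
Effective length L_e = K·L = 2 × 234 = 468.0 in
P_cr = π²EI / L_e² = π² × 29900×10³ × 0.5602 / 468.0² = 754.8 lb

P_cr ≈ 0.755 kip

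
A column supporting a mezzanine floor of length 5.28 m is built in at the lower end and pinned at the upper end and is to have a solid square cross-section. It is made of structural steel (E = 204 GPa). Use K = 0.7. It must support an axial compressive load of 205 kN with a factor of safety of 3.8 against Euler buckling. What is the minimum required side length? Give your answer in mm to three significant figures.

Required P_cr = n·P = 3.8 × 205 = 779.0 kN
L_e = K·L = 0.7 × 5.28 = 3.696 m
Required I = P_cr·L_e²/(π²E) = 7.790×10^5 × 3.696² / (π² × 2.04×10^11) = 5.285×10^-6 m⁴
I_req = 5.285×10^6 mm⁴
Solid square: I = a⁴/12  ⇒  a = (12I)^(1/4) = (12×5.285×10^6)^(1/4) = 89.2 mm

a ≈ 89.2 mm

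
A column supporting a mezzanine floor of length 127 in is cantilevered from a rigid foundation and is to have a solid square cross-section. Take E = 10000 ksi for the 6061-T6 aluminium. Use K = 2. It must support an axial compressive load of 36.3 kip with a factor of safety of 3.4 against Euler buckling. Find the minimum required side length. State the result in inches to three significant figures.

Required P_cr = n·P = 3.4 × 36.3 = 123.4 kip
L_e = K·L = 2 × 127 = 254.0 in
Required I = P_cr·L_e²/(π²E) = 1.234×10^5 × 254.0² / (π² × 1.00×10^7) = 80.68 in⁴
Solid square: I = a⁴/12  ⇒  a = (12I)^(1/4) = (12×80.68)^(1/4) = 5.58 in

a ≈ 5.58 in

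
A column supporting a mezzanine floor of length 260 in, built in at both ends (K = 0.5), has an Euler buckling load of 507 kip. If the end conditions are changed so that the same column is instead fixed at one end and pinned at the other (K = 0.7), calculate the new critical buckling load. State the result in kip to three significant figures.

P_cr ∝ 1/K², so P_cr,new = P_cr,old × (K_old/K_new)² = 507 × (0.5/0.7)²
= 507 × 0.5102 = 259 kip

P_cr ≈ 259 kip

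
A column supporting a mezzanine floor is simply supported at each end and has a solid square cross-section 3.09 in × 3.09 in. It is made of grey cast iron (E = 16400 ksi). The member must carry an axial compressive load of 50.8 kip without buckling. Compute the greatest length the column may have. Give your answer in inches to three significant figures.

L_max ≈ 156 in

I = a⁴/12 = 3.09⁴/12 = 7.597 in⁴
At the buckling limit P_cr = P = 5.080×10^4 lb
From P_cr = π²EI/(K·L)²:  L = (1/K)·√(π²EI/P_cr) = (1/1)·√(π²×1.64×10^7×7.597/5.080×10^4)
L = 156 in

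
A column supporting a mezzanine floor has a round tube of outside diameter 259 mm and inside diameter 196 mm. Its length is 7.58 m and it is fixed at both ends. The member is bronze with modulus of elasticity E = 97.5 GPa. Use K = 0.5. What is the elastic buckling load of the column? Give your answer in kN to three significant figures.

P_cr ≈ 9940 kN

d_o = 259 mm, d_i = 196 mm
I = π(d_o⁴ − d_i⁴)/64 = π(259⁴ − 196.0⁴)/64 = 1.484×10^8 mm⁴
I = 1.484×10^8 mm⁴ = 1.484×10^-4 m⁴
Effective length L_e = K·L = 0.5 × 7.58 = 3.790 m
P_cr = π²EI / L_e² = π² × 97.5×10⁹ × 1.484×10^-4 / 3.790² = 9.945×10^6 N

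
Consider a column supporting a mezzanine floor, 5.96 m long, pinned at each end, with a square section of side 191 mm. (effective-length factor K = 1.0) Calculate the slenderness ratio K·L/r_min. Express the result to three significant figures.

λ ≈ 108

For a square r = a/√12 = 191/√12 = 55.14 mm
L_e = K·L = 1 × 5.96 m = 5.960 m = 5960.0 mm
λ = L_e / r_min = 5960.0 / 55.14 = 108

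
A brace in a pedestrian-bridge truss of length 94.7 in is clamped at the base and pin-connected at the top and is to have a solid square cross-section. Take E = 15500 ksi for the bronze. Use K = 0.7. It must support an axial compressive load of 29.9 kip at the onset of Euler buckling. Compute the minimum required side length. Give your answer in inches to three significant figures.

L_e = K·L = 0.7 × 94.7 = 66.29 in
Required I = P_cr·L_e²/(π²E) = 2.990×10^4 × 66.29² / (π² × 1.55×10^7) = 0.8589 in⁴
Solid square: I = a⁴/12  ⇒  a = (12I)^(1/4) = (12×0.8589)^(1/4) = 1.79 in

a ≈ 1.79 in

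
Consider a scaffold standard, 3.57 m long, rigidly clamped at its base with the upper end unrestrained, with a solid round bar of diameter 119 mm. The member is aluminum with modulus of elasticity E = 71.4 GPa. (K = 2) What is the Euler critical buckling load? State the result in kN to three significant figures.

P_cr ≈ 136 kN

I = πd⁴/64 = π×119⁴/64 = 9.844×10^6 mm⁴
I = 9.844×10^6 mm⁴ = 9.844×10^-6 m⁴
Effective length L_e = K·L = 2 × 3.57 = 7.140 m
P_cr = π²EI / L_e² = π² × 71.4×10⁹ × 9.844×10^-6 / 7.140² = 1.361×10^5 N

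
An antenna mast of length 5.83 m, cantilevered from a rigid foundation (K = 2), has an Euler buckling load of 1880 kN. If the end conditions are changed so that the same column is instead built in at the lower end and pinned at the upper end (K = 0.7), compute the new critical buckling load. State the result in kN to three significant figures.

P_cr ≈ 15300 kN

P_cr ∝ 1/K², so P_cr,new = P_cr,old × (K_old/K_new)² = 1880 × (2/0.7)²
= 1880 × 8.163 = 15300 kN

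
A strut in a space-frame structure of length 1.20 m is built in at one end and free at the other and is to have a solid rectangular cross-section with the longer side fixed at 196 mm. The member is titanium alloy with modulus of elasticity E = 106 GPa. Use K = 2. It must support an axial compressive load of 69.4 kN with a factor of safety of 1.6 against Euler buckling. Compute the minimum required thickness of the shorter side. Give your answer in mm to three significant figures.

b ≈ 33.5 mm

Required P_cr = n·P = 1.6 × 69.4 = 111.0 kN
L_e = K·L = 2 × 1.20 = 2.400 m
Required I = P_cr·L_e²/(π²E) = 1.110×10^5 × 2.400² / (π² × 1.06×10^11) = 6.114×10^-7 m⁴
I_req = 6.114×10^5 mm⁴
Rectangle, weak axis: I_min = h·b³/12 with h = 196 mm fixed  ⇒  b = (12I/h)^(1/3) = 33.5 mm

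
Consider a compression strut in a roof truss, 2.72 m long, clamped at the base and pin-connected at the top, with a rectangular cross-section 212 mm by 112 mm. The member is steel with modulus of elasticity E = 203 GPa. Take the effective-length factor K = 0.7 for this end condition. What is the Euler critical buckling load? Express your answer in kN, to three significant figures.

Buckling occurs about the weak axis: I_min = h·b³/12 with b = 112 mm (the shorter side).
I_min = 212×112³/12 = 2.482×10^7 mm⁴
I = 2.482×10^7 mm⁴ = 2.482×10^-5 m⁴
Effective length L_e = K·L = 0.7 × 2.72 = 1.904 m
P_cr = π²EI / L_e² = π² × 203×10⁹ × 2.482×10^-5 / 1.904² = 1.372×10^7 N

P_cr ≈ 13700 kN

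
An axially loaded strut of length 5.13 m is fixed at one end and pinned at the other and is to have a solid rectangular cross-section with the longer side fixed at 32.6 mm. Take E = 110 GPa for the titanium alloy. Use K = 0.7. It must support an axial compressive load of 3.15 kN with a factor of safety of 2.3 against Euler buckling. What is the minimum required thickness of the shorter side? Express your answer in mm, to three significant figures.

b ≈ 31.6 mm

Required P_cr = n·P = 2.3 × 3.15 = 7.245 kN
L_e = K·L = 0.7 × 5.13 = 3.591 m
Required I = P_cr·L_e²/(π²E) = 7.245×10^3 × 3.591² / (π² × 1.10×10^11) = 8.606×10^-8 m⁴
I_req = 8.606×10^4 mm⁴
Rectangle, weak axis: I_min = h·b³/12 with h = 32.6 mm fixed  ⇒  b = (12I/h)^(1/3) = 31.6 mm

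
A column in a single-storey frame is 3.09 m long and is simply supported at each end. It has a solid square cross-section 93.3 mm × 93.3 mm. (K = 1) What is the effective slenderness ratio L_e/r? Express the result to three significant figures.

λ ≈ 115

For a square r = a/√12 = 93.3/√12 = 26.93 mm
L_e = K·L = 1 × 3.09 m = 3.090 m = 3090.0 mm
λ = L_e / r_min = 3090.0 / 26.93 = 115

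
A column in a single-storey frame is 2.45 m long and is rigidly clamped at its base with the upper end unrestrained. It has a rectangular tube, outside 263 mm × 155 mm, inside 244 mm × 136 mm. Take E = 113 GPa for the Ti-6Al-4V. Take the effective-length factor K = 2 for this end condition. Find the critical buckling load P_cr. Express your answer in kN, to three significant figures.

P_cr ≈ 1420 kN

Weak-axis I_min = (h_o·b_o³ − h_i·b_i³)/12 with b_o = 155, b_i = 136.0 mm (shorter outer/inner sides).
I_min = (263×155³ − 244.0×136.0³)/12 = 3.047×10^7 mm⁴
I = 3.047×10^7 mm⁴ = 3.047×10^-5 m⁴
Effective length L_e = K·L = 2 × 2.45 = 4.900 m
P_cr = π²EI / L_e² = π² × 113×10⁹ × 3.047×10^-5 / 4.900² = 1.415×10^6 N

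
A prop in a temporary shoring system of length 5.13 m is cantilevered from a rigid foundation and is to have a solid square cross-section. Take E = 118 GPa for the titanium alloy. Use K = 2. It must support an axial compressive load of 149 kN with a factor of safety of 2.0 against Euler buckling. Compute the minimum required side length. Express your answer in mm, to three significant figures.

Required P_cr = n·P = 2.0 × 149 = 298.0 kN
L_e = K·L = 2 × 5.13 = 10.26 m
Required I = P_cr·L_e²/(π²E) = 2.980×10^5 × 10.26² / (π² × 1.18×10^11) = 2.694×10^-5 m⁴
I_req = 2.694×10^7 mm⁴
Solid square: I = a⁴/12  ⇒  a = (12I)^(1/4) = (12×2.694×10^7)^(1/4) = 134 mm

a ≈ 134 mm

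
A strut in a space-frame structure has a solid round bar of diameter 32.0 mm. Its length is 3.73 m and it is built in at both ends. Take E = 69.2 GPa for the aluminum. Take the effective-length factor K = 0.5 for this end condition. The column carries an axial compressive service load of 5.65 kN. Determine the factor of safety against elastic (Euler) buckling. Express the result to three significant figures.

I = πd⁴/64 = π×32.0⁴/64 = 5.147×10^4 mm⁴
I = 5.147×10^4 mm⁴ = 5.147×10^-8 m⁴
Effective length L_e = K·L = 0.5 × 3.73 = 1.865 m
P_cr = π²EI / L_e² = π² × 69.2×10⁹ × 5.147×10^-8 / 1.865² = 1.011×10^4 N
Factor of safety n = P_cr / P = 10.107 / 5.65 = 1.79

n ≈ 1.79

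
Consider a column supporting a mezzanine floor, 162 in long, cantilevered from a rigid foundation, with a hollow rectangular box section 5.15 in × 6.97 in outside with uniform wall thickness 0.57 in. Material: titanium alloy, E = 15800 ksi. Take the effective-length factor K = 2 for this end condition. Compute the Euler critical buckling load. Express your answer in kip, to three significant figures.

Inner dimensions: h_i = 6.97 − 2×0.57 = 5.830 in, b_i = 5.15 − 2×0.57 = 4.010 in
Weak-axis I_min = (h_o·b_o³ − h_i·b_i³)/12 with b_o = 5.15, b_i = 4.010 in (shorter outer/inner sides).
I_min = (6.97×5.15³ − 5.830×4.010³)/12 = 48.01 in⁴
Effective length L_e = K·L = 2 × 162 = 324.0 in
P_cr = π²EI / L_e² = π² × 15800×10³ × 48.01 / 324.0² = 7.132×10^4 lb

P_cr ≈ 71.3 kip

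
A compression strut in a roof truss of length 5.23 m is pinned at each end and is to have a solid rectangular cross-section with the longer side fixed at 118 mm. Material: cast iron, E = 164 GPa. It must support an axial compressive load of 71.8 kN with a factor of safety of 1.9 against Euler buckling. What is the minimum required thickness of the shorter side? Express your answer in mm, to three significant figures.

b ≈ 61.7 mm

Required P_cr = n·P = 1.9 × 71.8 = 136.4 kN
L_e = K·L = 1 × 5.23 = 5.230 m
Required I = P_cr·L_e²/(π²E) = 1.364×10^5 × 5.230² / (π² × 1.64×10^11) = 2.305×10^-6 m⁴
I_req = 2.305×10^6 mm⁴
Rectangle, weak axis: I_min = h·b³/12 with h = 118 mm fixed  ⇒  b = (12I/h)^(1/3) = 61.7 mm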